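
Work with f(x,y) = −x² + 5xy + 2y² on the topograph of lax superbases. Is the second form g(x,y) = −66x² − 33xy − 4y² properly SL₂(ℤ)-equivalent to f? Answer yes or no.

D₁ = 33, D₂ = 33
river cycle of f (length 4): (2, 3, -3), (-3, 3, 2), (2, 5, -1), (-1, 5, 2)
river cycle of g (length 4): (2, 3, -3), (-3, 3, 2), (2, 5, -1), (-1, 5, 2)
cycles coincide ⇒ equivalent

yes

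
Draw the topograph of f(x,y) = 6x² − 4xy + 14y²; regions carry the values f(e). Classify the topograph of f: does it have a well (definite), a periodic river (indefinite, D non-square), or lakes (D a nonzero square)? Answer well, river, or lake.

D = b²−4ac = (-4)² − 4·6·14 = -320
D < 0 ⇒ definite ⇒ every region one sign ⇒ single well

well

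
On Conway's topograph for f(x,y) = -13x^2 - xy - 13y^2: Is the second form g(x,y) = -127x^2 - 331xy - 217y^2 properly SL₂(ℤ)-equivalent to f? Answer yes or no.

D₁ = -675, D₂ = -675
f is negative-definite; reduce −f:
−f: reduced (well bottom): (13,1,13) with a≤c, −a<b≤a
flip sign back: reduced form of f is (-13,-1,-13)
g is negative-definite; reduce −g:
−g: translate: b→77 (≡331 mod 254), so (127,331,217)→(127,77,13)
−g: flip: (127,77,13)→(13,-77,127)
−g: translate: b→1 (≡-77 mod 26), so (13,-77,127)→(13,1,13)
−g: reduced (well bottom): (13,1,13) with a≤c, −a<b≤a
flip sign back: reduced form of g is (-13,-1,-13)
reduced forms (-13, -1, -13) vs (-13, -1, -13) ⇒ equivalent

yes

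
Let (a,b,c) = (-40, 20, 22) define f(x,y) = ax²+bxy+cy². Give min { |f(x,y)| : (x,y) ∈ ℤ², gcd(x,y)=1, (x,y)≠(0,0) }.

river: ρ → (22,24,-38)
river: ρ → (-38,52,8)
river: ρ → (8,60,-10)
river: ρ → (-10,60,8)
river: ρ → (8,52,-38)
river: ρ → (-38,24,22)
river: ρ → (22,20,-40)
river: ρ → (-40,60,2)
river: ρ → (2,60,-40)
river: ρ → (-40,20,22)
closes: descent 0, river 10
min |a| on river = 2

2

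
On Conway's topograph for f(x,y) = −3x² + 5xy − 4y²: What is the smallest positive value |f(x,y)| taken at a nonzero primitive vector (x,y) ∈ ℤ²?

translate: b→1 (≡-5 mod 6), so (3,-5,4)→(3,1,2)
flip: (3,1,2)→(2,-1,3)
reduced (well bottom): (2,-1,3) with a≤c, −a<b≤a
well minimum |f| = |-2| = 2 (negative-definite)

2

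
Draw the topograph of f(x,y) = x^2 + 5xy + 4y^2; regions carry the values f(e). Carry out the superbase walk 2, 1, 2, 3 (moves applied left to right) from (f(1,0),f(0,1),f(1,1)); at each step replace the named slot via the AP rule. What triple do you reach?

start (1,4,10) = (f(1,0),f(0,1),f(1,1))
replace slot 2: 2·(1+10) − 4 = 18 → (1,18,10)
replace slot 1: 2·(18+10) − 1 = 55 → (55,18,10)
replace slot 2: 2·(55+10) − 18 = 112 → (55,112,10)
replace slot 3: 2·(55+112) − 10 = 324 → (55,112,324)

55,112,324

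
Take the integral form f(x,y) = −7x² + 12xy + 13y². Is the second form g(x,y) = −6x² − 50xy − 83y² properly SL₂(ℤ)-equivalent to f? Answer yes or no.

D₁ = 508, D₂ = 508
river cycle of f (length 12): (13, 14, -6), (-6, 22, 1), (1, 22, -6), (-6, 14, 13), (13, 12, -7), (-7, 16, 9), (9, 20, -3), (-3, 22, 2), (2, 22, -3), (-3, 20, 9), … (2 more)
river cycle of g (length 12): (-6, 22, 1), (1, 22, -6), (-6, 14, 13), (13, 12, -7), (-7, 16, 9), (9, 20, -3), (-3, 22, 2), (2, 22, -3), (-3, 20, 9), (9, 16, -7), … (2 more)
cycles coincide ⇒ equivalent

yes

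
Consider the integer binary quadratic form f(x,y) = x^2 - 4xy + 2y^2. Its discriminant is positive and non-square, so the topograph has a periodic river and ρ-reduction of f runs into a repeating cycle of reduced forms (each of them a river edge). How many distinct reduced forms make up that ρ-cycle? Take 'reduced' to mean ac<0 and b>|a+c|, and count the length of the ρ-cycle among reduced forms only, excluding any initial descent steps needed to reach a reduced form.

D = 8, ⌊√D⌋ = 2
descent: ρ → (2,0,-1)
descent: ρ → (-1,2,1)  [lands on river]
river: ρ → (1,2,-1)
ρ-cycle length = 2 (tail of 2 descent steps not counted)

2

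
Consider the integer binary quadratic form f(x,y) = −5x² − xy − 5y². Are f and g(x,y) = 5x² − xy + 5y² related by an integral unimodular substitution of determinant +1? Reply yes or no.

D₁ = -99, D₂ = -99
f is negative-definite; reduce −f:
−f: reduced (well bottom): (5,1,5) with a≤c, −a<b≤a
flip sign back: reduced form of f is (-5,-1,-5)
g: flip: (5,-1,5)→(5,1,5)
g: reduced (well bottom): (5,1,5) with a≤c, −a<b≤a
reduced forms (-5, -1, -5) vs (5, 1, 5) ⇒ inequivalent

no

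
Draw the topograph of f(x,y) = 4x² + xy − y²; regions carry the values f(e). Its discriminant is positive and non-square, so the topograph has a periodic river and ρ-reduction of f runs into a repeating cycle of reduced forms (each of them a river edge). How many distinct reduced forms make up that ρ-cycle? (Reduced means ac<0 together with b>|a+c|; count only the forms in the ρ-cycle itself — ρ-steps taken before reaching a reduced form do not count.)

D = 17, ⌊√D⌋ = 4
descent: ρ → (-1,3,2)  [lands on river]
river: ρ → (2,1,-2)
river: ρ → (-2,3,1)
river: ρ → (1,3,-2)
river: ρ → (-2,1,2)
river: ρ → (2,3,-1)
ρ-cycle length = 6 (tail of 1 descent step not counted)

6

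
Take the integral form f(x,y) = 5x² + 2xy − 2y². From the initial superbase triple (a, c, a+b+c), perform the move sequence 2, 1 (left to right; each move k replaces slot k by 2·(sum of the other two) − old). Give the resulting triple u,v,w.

start (5,-2,5) = (f(1,0),f(0,1),f(1,1))
replace slot 2: 2·(5+5) − (-2) = 22 → (5,22,5)
replace slot 1: 2·(22+5) − 5 = 49 → (49,22,5)

49,22,5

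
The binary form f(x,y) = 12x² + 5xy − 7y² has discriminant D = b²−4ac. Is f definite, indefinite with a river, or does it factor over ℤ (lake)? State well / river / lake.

D = b²−4ac = 5² − 4·12·(-7) = 361
D = 19² is a perfect square ⇒ form factors over ℤ ⇒ lakes

lake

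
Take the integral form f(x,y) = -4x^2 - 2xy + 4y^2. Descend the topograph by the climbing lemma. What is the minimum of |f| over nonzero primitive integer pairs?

descent: ρ → (4,2,-4)  [lands on river]
river: ρ → (-4,6,2)
river: ρ → (2,6,-4)
river: ρ → (-4,2,4)
river: ρ → (4,6,-2)
river: ρ → (-2,6,4)
closes: descent 1, river 6
min |a| on river = 2

2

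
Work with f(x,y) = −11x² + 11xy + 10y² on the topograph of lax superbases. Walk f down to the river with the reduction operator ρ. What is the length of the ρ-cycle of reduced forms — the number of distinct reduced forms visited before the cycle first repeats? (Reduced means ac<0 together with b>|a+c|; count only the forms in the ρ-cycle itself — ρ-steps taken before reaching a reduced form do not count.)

D = 561, ⌊√D⌋ = 23
river: ρ → (10,9,-12)
river: ρ → (-12,15,7)
river: ρ → (7,13,-14)
river: ρ → (-14,15,6)
river: ρ → (6,21,-5)
river: ρ → (-5,19,10)
river: ρ → (10,21,-3)
river: ρ → (-3,21,10)
river: ρ → (10,19,-5)
river: ρ → (-5,21,6)
river: ρ → (6,15,-14)
river: ρ → (-14,13,7)
river: ρ → (7,15,-12)
river: ρ → (-12,9,10)
river: ρ → (10,11,-11)
river: ρ → (-11,11,10)
ρ-cycle length = 16 (tail of 0 descent steps not counted)

16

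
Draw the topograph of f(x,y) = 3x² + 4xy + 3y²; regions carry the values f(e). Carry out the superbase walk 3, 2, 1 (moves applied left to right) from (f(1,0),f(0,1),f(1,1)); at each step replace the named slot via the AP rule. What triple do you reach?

start (3,3,10) = (f(1,0),f(0,1),f(1,1))
replace slot 3: 2·(3+3) − 10 = 2 → (3,3,2)
replace slot 2: 2·(3+2) − 3 = 7 → (3,7,2)
replace slot 1: 2·(7+2) − 3 = 15 → (15,7,2)

15,7,2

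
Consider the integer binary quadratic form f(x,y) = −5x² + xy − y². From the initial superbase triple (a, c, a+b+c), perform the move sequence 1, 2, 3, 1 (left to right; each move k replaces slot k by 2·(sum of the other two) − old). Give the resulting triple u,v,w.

start (-5,-1,-5) = (f(1,0),f(0,1),f(1,1))
replace slot 1: 2·((-1)+(-5)) − (-5) = -7 → (-7,-1,-5)
replace slot 2: 2·((-7)+(-5)) − (-1) = -23 → (-7,-23,-5)
replace slot 3: 2·((-7)+(-23)) − (-5) = -55 → (-7,-23,-55)
replace slot 1: 2·((-23)+(-55)) − (-7) = -149 → (-149,-23,-55)

-149,-23,-55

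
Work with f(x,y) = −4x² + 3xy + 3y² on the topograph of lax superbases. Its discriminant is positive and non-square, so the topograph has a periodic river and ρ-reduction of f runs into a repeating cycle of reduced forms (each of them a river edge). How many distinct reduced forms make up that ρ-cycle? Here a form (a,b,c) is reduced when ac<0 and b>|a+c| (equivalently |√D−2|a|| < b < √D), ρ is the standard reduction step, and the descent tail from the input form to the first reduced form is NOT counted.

D = 57, ⌊√D⌋ = 7
river: ρ → (3,3,-4)
river: ρ → (-4,5,2)
river: ρ → (2,7,-1)
river: ρ → (-1,7,2)
river: ρ → (2,5,-4)
river: ρ → (-4,3,3)
ρ-cycle length = 6 (tail of 0 descent steps not counted)

6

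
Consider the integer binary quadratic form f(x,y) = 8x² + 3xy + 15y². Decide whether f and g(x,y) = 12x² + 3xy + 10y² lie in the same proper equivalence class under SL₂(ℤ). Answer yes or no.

D₁ = -471, D₂ = -471
f: reduced (well bottom): (8,3,15) with a≤c, −a<b≤a
g: flip: (12,3,10)→(10,-3,12)
g: reduced (well bottom): (10,-3,12) with a≤c, −a<b≤a
reduced forms (8, 3, 15) vs (10, -3, 12) ⇒ inequivalent

no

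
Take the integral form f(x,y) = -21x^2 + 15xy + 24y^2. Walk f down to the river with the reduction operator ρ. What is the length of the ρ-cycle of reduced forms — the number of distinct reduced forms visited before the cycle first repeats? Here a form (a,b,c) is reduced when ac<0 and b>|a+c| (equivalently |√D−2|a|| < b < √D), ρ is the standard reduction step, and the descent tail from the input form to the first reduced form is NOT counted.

D = 2241, ⌊√D⌋ = 47
river: ρ → (24,33,-12)
river: ρ → (-12,39,15)
river: ρ → (15,21,-30)
river: ρ → (-30,39,6)
river: ρ → (6,45,-9)
river: ρ → (-9,45,6)
river: ρ → (6,39,-30)
river: ρ → (-30,21,15)
river: ρ → (15,39,-12)
river: ρ → (-12,33,24)
river: ρ → (24,15,-21)
river: ρ → (-21,27,18)
river: ρ → (18,45,-3)
river: ρ → (-3,45,18)
river: ρ → (18,27,-21)
river: ρ → (-21,15,24)
ρ-cycle length = 16 (tail of 0 descent steps not counted)

16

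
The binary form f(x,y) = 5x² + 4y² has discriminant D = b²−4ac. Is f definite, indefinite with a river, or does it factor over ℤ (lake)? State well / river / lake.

D = b²−4ac = 0² − 4·5·4 = -80
D < 0 ⇒ definite ⇒ every region one sign ⇒ single well

well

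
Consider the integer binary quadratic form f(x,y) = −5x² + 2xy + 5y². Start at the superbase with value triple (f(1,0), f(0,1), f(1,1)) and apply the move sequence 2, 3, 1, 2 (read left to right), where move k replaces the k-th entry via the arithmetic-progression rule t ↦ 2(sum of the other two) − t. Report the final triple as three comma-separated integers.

start (-5,5,2) = (f(1,0),f(0,1),f(1,1))
replace slot 2: 2·((-5)+2) − 5 = -11 → (-5,-11,2)
replace slot 3: 2·((-5)+(-11)) − 2 = -34 → (-5,-11,-34)
replace slot 1: 2·((-11)+(-34)) − (-5) = -85 → (-85,-11,-34)
replace slot 2: 2·((-85)+(-34)) − (-11) = -227 → (-85,-227,-34)

-85,-227,-34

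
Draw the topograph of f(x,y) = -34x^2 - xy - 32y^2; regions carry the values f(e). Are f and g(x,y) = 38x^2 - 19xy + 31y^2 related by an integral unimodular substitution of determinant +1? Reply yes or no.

D₁ = -4351, D₂ = -4351
f is negative-definite; reduce −f:
−f: flip: (34,1,32)→(32,-1,34)
−f: reduced (well bottom): (32,-1,34) with a≤c, −a<b≤a
flip sign back: reduced form of f is (-32,1,-34)
g: flip: (38,-19,31)→(31,19,38)
g: reduced (well bottom): (31,19,38) with a≤c, −a<b≤a
reduced forms (-32, 1, -34) vs (31, 19, 38) ⇒ inequivalent

no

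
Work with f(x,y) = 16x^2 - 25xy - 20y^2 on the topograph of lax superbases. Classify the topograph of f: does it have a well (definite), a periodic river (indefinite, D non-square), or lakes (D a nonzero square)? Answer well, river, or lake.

D = b²−4ac = (-25)² − 4·16·(-20) = 1905
D > 0 non-square ⇒ indefinite ⇒ periodic river

river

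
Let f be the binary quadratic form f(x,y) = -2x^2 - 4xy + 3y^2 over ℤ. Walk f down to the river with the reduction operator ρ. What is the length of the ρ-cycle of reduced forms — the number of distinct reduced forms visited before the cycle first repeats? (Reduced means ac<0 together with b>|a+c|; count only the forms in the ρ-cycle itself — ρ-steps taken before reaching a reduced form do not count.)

D = 40, ⌊√D⌋ = 6
descent: ρ → (3,4,-2)  [lands on river]
river: ρ → (-2,4,3)
river: ρ → (3,2,-3)
river: ρ → (-3,4,2)
river: ρ → (2,4,-3)
river: ρ → (-3,2,3)
ρ-cycle length = 6 (tail of 1 descent step not counted)

6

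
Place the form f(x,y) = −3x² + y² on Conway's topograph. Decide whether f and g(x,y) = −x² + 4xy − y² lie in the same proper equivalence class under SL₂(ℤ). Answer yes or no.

D₁ = 12, D₂ = 12
river cycle of f (length 2): (1, 2, -2), (-2, 2, 1)
river cycle of g (length 2): (-1, 2, 2), (2, 2, -1)
cycles differ ⇒ inequivalent

no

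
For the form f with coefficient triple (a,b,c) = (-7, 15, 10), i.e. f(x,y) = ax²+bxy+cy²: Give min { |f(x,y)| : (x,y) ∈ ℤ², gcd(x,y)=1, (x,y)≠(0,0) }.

river: ρ → (10,5,-12)
river: ρ → (-12,19,3)
river: ρ → (3,17,-18)
river: ρ → (-18,19,2)
river: ρ → (2,21,-8)
river: ρ → (-8,11,12)
river: ρ → (12,13,-7)
river: ρ → (-7,15,10)
closes: descent 0, river 8
min |a| on river = 2

2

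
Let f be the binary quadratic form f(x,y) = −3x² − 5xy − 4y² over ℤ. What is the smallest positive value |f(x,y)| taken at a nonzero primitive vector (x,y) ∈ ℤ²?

translate: b→-1 (≡5 mod 6), so (3,5,4)→(3,-1,2)
flip: (3,-1,2)→(2,1,3)
reduced (well bottom): (2,1,3) with a≤c, −a<b≤a
well minimum |f| = |-2| = 2 (negative-definite)

2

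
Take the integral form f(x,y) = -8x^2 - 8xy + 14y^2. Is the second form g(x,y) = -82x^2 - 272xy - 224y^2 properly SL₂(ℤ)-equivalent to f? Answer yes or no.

D₁ = 512, D₂ = 512
river cycle of f (length 4): (14, 8, -8), (-8, 8, 14), (14, 20, -2), (-2, 20, 14)
river cycle of g (length 4): (-2, 20, 14), (14, 8, -8), (-8, 8, 14), (14, 20, -2)
cycles coincide ⇒ equivalent

yes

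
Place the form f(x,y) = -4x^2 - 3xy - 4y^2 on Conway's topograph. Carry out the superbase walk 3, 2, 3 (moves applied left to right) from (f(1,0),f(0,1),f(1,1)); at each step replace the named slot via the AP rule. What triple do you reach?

start (-4,-4,-11) = (f(1,0),f(0,1),f(1,1))
replace slot 3: 2·((-4)+(-4)) − (-11) = -5 → (-4,-4,-5)
replace slot 2: 2·((-4)+(-5)) − (-4) = -14 → (-4,-14,-5)
replace slot 3: 2·((-4)+(-14)) − (-5) = -31 → (-4,-14,-31)

-4,-14,-31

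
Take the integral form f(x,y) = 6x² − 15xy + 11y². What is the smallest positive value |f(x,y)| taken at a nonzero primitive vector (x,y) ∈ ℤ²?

translate: b→-3 (≡-15 mod 12), so (6,-15,11)→(6,-3,2)
flip: (6,-3,2)→(2,3,6)
translate: b→-1 (≡3 mod 4), so (2,3,6)→(2,-1,5)
reduced (well bottom): (2,-1,5) with a≤c, −a<b≤a
well minimum = a = 2

2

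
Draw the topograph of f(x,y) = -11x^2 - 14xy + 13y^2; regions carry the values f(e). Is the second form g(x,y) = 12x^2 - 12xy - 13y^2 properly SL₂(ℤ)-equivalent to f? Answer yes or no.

D₁ = 768, D₂ = 768
river cycle of f (length 8): (13, 14, -11), (-11, 8, 16), (16, 24, -3), (-3, 24, 16), (16, 8, -11), (-11, 14, 13), (13, 12, -12), (-12, 12, 13)
river cycle of g (length 8): (-13, 12, 12), (12, 12, -13), (-13, 14, 11), (11, 8, -16), (-16, 24, 3), (3, 24, -16), (-16, 8, 11), (11, 14, -13)
cycles differ ⇒ inequivalent

no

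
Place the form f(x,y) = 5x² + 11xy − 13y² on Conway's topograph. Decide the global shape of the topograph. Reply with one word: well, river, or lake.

D = b²−4ac = 11² − 4·5·(-13) = 381
D > 0 non-square ⇒ indefinite ⇒ periodic river

river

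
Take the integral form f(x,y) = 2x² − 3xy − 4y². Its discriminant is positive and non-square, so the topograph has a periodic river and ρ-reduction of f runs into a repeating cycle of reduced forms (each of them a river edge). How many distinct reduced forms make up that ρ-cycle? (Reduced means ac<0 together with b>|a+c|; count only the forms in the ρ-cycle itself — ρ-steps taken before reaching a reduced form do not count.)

D = 41, ⌊√D⌋ = 6
descent: ρ → (-4,3,2)  [lands on river]
river: ρ → (2,5,-2)
river: ρ → (-2,3,4)
river: ρ → (4,5,-1)
river: ρ → (-1,5,4)
river: ρ → (4,3,-2)
river: ρ → (-2,5,2)
river: ρ → (2,3,-4)
river: ρ → (-4,5,1)
river: ρ → (1,5,-4)
ρ-cycle length = 10 (tail of 1 descent step not counted)

10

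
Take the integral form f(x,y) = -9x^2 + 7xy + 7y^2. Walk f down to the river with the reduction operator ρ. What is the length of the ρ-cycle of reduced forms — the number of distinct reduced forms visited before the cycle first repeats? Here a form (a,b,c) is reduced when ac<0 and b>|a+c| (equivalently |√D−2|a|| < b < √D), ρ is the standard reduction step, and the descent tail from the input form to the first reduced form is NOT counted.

D = 301, ⌊√D⌋ = 17
river: ρ → (7,7,-9)
river: ρ → (-9,11,5)
river: ρ → (5,9,-11)
river: ρ → (-11,13,3)
river: ρ → (3,17,-1)
river: ρ → (-1,17,3)
river: ρ → (3,13,-11)
river: ρ → (-11,9,5)
river: ρ → (5,11,-9)
river: ρ → (-9,7,7)
ρ-cycle length = 10 (tail of 0 descent steps not counted)

10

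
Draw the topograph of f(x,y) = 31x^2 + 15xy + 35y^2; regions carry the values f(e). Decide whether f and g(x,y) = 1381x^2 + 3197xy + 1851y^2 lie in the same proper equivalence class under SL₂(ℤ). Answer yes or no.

D₁ = -4115, D₂ = -4115
f: reduced (well bottom): (31,15,35) with a≤c, −a<b≤a
g: translate: b→435 (≡3197 mod 2762), so (1381,3197,1851)→(1381,435,35)
g: flip: (1381,435,35)→(35,-435,1381)
g: translate: b→-15 (≡-435 mod 70), so (35,-435,1381)→(35,-15,31)
g: flip: (35,-15,31)→(31,15,35)
g: reduced (well bottom): (31,15,35) with a≤c, −a<b≤a
reduced forms (31, 15, 35) vs (31, 15, 35) ⇒ equivalent

yes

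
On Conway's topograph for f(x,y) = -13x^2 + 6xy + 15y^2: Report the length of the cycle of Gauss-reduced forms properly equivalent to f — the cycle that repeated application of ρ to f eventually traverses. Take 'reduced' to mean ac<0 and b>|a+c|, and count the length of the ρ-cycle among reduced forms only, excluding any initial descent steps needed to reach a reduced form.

D = 816, ⌊√D⌋ = 28
river: ρ → (15,24,-4)
river: ρ → (-4,24,15)
river: ρ → (15,6,-13)
river: ρ → (-13,20,8)
river: ρ → (8,28,-1)
river: ρ → (-1,28,8)
river: ρ → (8,20,-13)
river: ρ → (-13,6,15)
ρ-cycle length = 8 (tail of 0 descent steps not counted)

8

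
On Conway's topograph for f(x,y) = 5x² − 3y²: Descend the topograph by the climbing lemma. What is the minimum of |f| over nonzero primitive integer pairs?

descent: ρ → (-3,6,2)  [lands on river]
river: ρ → (2,6,-3)
closes: descent 1, river 2
min |a| on river = 2

2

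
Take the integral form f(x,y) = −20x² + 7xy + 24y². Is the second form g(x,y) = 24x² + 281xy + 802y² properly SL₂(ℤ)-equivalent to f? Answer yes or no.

D₁ = 1969, D₂ = 1969
river cycle of f (length 70): (24, 41, -3), (-3, 43, 10), (10, 37, -15), (-15, 23, 24), (24, 25, -14), (-14, 31, 18), (18, 41, -4), (-4, 39, 28), (28, 17, -15), (-15, 43, 2), … (60 more)
river cycle of g (length 70): (24, 41, -3), (-3, 43, 10), (10, 37, -15), (-15, 23, 24), (24, 25, -14), (-14, 31, 18), (18, 41, -4), (-4, 39, 28), (28, 17, -15), (-15, 43, 2), … (60 more)
cycles coincide ⇒ equivalent

yes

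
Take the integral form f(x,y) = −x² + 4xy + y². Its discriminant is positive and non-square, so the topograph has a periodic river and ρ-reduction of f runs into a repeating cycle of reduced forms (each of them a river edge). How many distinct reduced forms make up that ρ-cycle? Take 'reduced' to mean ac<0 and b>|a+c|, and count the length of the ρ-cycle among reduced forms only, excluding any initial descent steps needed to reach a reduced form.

D = 20, ⌊√D⌋ = 4
river: ρ → (1,4,-1)
river: ρ → (-1,4,1)
ρ-cycle length = 2 (tail of 0 descent steps not counted)

2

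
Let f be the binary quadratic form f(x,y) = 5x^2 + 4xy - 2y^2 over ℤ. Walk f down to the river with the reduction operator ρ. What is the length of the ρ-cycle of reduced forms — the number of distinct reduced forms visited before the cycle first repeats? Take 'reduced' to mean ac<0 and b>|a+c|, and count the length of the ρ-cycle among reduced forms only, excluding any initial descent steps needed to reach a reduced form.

D = 56, ⌊√D⌋ = 7
river: ρ → (-2,4,5)
river: ρ → (5,6,-1)
river: ρ → (-1,6,5)
river: ρ → (5,4,-2)
ρ-cycle length = 4 (tail of 0 descent steps not counted)

4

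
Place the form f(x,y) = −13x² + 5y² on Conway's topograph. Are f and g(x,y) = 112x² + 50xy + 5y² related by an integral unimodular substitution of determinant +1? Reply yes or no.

D₁ = 260, D₂ = 260
river cycle of f (length 10): (5, 10, -8), (-8, 6, 7), (7, 8, -7), (-7, 6, 8), (8, 10, -5), (-5, 10, 8), (8, 6, -7), (-7, 8, 7), (7, 6, -8), (-8, 10, 5)
river cycle of g (length 10): (5, 10, -8), (-8, 6, 7), (7, 8, -7), (-7, 6, 8), (8, 10, -5), (-5, 10, 8), (8, 6, -7), (-7, 8, 7), (7, 6, -8), (-8, 10, 5)
cycles coincide ⇒ equivalent

yes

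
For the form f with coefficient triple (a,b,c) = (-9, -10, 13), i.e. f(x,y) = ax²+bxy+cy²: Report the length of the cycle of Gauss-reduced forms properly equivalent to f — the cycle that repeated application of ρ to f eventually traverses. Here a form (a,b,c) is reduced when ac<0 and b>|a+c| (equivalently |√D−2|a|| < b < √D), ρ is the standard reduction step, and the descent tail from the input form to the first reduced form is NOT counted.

D = 568, ⌊√D⌋ = 23
descent: ρ → (13,10,-9)  [lands on river]
river: ρ → (-9,8,14)
river: ρ → (14,20,-3)
river: ρ → (-3,22,7)
river: ρ → (7,20,-6)
river: ρ → (-6,16,13)
ρ-cycle length = 6 (tail of 1 descent step not counted)

6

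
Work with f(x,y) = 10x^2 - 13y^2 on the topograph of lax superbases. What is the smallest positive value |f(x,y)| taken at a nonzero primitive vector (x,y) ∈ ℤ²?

descent: ρ → (-13,0,10)
descent: ρ → (10,20,-3)  [lands on river]
river: ρ → (-3,22,3)
river: ρ → (3,20,-10)
river: ρ → (-10,20,3)
river: ρ → (3,22,-3)
river: ρ → (-3,20,10)
closes: descent 2, river 6
min |a| on river = 3

3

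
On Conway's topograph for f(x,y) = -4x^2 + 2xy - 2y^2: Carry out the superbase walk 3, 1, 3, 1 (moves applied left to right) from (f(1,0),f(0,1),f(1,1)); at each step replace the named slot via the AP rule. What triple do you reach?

start (-4,-2,-4) = (f(1,0),f(0,1),f(1,1))
replace slot 3: 2·((-4)+(-2)) − (-4) = -8 → (-4,-2,-8)
replace slot 1: 2·((-2)+(-8)) − (-4) = -16 → (-16,-2,-8)
replace slot 3: 2·((-16)+(-2)) − (-8) = -28 → (-16,-2,-28)
replace slot 1: 2·((-2)+(-28)) − (-16) = -44 → (-44,-2,-28)

-44,-2,-28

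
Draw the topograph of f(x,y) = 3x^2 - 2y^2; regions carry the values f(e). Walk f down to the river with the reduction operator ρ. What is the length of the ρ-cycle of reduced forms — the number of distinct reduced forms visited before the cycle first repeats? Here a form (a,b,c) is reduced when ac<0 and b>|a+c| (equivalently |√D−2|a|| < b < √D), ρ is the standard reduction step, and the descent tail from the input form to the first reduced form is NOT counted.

D = 24, ⌊√D⌋ = 4
descent: ρ → (-2,4,1)  [lands on river]
river: ρ → (1,4,-2)
ρ-cycle length = 2 (tail of 1 descent step not counted)

2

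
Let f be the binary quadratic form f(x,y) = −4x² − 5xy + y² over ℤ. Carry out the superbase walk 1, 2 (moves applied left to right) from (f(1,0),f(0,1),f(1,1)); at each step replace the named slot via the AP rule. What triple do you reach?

start (-4,1,-8) = (f(1,0),f(0,1),f(1,1))
replace slot 1: 2·(1+(-8)) − (-4) = -10 → (-10,1,-8)
replace slot 2: 2·((-10)+(-8)) − 1 = -37 → (-10,-37,-8)

-10,-37,-8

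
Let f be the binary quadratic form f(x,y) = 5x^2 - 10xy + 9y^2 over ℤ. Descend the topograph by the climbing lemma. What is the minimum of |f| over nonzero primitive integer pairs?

translate: b→0 (≡-10 mod 10), so (5,-10,9)→(5,0,4)
flip: (5,0,4)→(4,0,5)
reduced (well bottom): (4,0,5) with a≤c, −a<b≤a
well minimum = a = 4

4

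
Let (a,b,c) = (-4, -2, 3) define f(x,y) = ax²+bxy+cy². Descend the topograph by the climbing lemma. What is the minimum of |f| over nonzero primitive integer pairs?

descent: ρ → (3,2,-4)  [lands on river]
river: ρ → (-4,6,1)
river: ρ → (1,6,-4)
river: ρ → (-4,2,3)
river: ρ → (3,4,-3)
river: ρ → (-3,2,4)
river: ρ → (4,6,-1)
river: ρ → (-1,6,4)
river: ρ → (4,2,-3)
river: ρ → (-3,4,3)
closes: descent 1, river 10
min |a| on river = 1

1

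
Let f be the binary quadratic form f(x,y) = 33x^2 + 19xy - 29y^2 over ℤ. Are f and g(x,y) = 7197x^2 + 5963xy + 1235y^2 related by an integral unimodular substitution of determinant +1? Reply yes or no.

D₁ = 4189, D₂ = 4189
river cycle of f (length 42): (-29, 39, 23), (23, 53, -15), (-15, 37, 47), (47, 57, -5), (-5, 63, 11), (11, 47, -45), (-45, 43, 13), (13, 61, -9), (-9, 47, 55), (55, 63, -1), … (32 more)
river cycle of g (length 42): (33, 19, -29), (-29, 39, 23), (23, 53, -15), (-15, 37, 47), (47, 57, -5), (-5, 63, 11), (11, 47, -45), (-45, 43, 13), (13, 61, -9), (-9, 47, 55), … (32 more)
cycles coincide ⇒ equivalent

yes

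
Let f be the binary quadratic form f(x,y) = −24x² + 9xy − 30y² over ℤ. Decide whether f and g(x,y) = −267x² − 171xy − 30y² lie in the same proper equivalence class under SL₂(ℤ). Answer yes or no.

D₁ = -2799, D₂ = -2799
f is negative-definite; reduce −f:
−f: reduced (well bottom): (24,-9,30) with a≤c, −a<b≤a
flip sign back: reduced form of f is (-24,9,-30)
g is negative-definite; reduce −g:
−g: flip: (267,171,30)→(30,-171,267)
−g: translate: b→9 (≡-171 mod 60), so (30,-171,267)→(30,9,24)
−g: flip: (30,9,24)→(24,-9,30)
−g: reduced (well bottom): (24,-9,30) with a≤c, −a<b≤a
flip sign back: reduced form of g is (-24,9,-30)
reduced forms (-24, 9, -30) vs (-24, 9, -30) ⇒ equivalent

yes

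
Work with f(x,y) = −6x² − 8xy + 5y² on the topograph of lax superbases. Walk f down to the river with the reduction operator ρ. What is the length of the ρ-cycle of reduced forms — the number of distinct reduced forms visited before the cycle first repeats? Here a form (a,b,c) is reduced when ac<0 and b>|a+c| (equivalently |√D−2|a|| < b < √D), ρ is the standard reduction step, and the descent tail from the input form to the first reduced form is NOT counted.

D = 184, ⌊√D⌋ = 13
descent: ρ → (5,8,-6)  [lands on river]
river: ρ → (-6,4,7)
river: ρ → (7,10,-3)
river: ρ → (-3,8,10)
river: ρ → (10,12,-1)
river: ρ → (-1,12,10)
river: ρ → (10,8,-3)
river: ρ → (-3,10,7)
river: ρ → (7,4,-6)
river: ρ → (-6,8,5)
river: ρ → (5,12,-2)
river: ρ → (-2,12,5)
ρ-cycle length = 12 (tail of 1 descent step not counted)

12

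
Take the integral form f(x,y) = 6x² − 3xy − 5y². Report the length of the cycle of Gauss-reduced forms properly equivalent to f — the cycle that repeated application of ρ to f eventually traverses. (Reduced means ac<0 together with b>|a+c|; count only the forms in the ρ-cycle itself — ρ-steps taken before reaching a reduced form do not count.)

D = 129, ⌊√D⌋ = 11
descent: ρ → (-5,3,6)  [lands on river]
river: ρ → (6,9,-2)
river: ρ → (-2,11,1)
river: ρ → (1,11,-2)
river: ρ → (-2,9,6)
river: ρ → (6,3,-5)
river: ρ → (-5,7,4)
river: ρ → (4,9,-3)
river: ρ → (-3,9,4)
river: ρ → (4,7,-5)
ρ-cycle length = 10 (tail of 1 descent step not counted)

10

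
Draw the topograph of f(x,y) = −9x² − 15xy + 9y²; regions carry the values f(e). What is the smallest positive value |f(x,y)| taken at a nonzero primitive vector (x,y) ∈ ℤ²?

descent: ρ → (9,15,-9)  [lands on river]
river: ρ → (-9,21,3)
river: ρ → (3,21,-9)
river: ρ → (-9,15,9)
river: ρ → (9,21,-3)
river: ρ → (-3,21,9)
closes: descent 1, river 6
min |a| on river = 3

3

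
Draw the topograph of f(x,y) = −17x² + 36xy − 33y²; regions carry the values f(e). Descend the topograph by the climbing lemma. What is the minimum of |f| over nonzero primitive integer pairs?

translate: b→-2 (≡-36 mod 34), so (17,-36,33)→(17,-2,14)
flip: (17,-2,14)→(14,2,17)
reduced (well bottom): (14,2,17) with a≤c, −a<b≤a
well minimum |f| = |-14| = 14 (negative-definite)

14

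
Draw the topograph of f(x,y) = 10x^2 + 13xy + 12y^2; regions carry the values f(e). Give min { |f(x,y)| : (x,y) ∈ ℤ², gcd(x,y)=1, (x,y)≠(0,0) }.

translate: b→-7 (≡13 mod 20), so (10,13,12)→(10,-7,9)
flip: (10,-7,9)→(9,7,10)
reduced (well bottom): (9,7,10) with a≤c, −a<b≤a
well minimum = a = 9

9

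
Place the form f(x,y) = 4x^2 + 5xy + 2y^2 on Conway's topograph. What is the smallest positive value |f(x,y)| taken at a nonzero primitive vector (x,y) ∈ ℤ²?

translate: b→-3 (≡5 mod 8), so (4,5,2)→(4,-3,1)
flip: (4,-3,1)→(1,3,4)
translate: b→1 (≡3 mod 2), so (1,3,4)→(1,1,2)
reduced (well bottom): (1,1,2) with a≤c, −a<b≤a
well minimum = a = 1

1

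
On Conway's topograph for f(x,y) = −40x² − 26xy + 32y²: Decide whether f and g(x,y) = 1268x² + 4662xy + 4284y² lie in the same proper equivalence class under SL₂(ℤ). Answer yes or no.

D₁ = 5796, D₂ = 5796
river cycle of f (length 20): (32, 26, -40), (-40, 54, 18), (18, 54, -40), (-40, 26, 32), (32, 38, -34), (-34, 30, 36), (36, 42, -28), (-28, 70, 8), (8, 74, -10), (-10, 66, 36), … (10 more)
river cycle of g (length 20): (32, 26, -40), (-40, 54, 18), (18, 54, -40), (-40, 26, 32), (32, 38, -34), (-34, 30, 36), (36, 42, -28), (-28, 70, 8), (8, 74, -10), (-10, 66, 36), … (10 more)
cycles coincide ⇒ equivalent

yes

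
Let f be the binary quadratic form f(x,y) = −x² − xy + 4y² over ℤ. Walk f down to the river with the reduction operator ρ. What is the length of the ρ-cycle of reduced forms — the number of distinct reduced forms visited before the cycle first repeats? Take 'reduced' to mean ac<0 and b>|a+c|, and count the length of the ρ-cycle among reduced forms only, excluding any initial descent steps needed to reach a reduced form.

D = 17, ⌊√D⌋ = 4
descent: ρ → (4,1,-1)
descent: ρ → (-1,3,2)  [lands on river]
river: ρ → (2,1,-2)
river: ρ → (-2,3,1)
river: ρ → (1,3,-2)
river: ρ → (-2,1,2)
river: ρ → (2,3,-1)
ρ-cycle length = 6 (tail of 2 descent steps not counted)

6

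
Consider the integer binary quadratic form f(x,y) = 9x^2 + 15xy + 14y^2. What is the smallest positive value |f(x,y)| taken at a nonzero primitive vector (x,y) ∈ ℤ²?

translate: b→-3 (≡15 mod 18), so (9,15,14)→(9,-3,8)
flip: (9,-3,8)→(8,3,9)
reduced (well bottom): (8,3,9) with a≤c, −a<b≤a
well minimum = a = 8

8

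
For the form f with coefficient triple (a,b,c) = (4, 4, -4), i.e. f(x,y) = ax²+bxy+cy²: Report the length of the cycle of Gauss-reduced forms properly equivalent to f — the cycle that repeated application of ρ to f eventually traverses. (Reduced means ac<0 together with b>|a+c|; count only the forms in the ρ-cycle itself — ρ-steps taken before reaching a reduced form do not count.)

D = 80, ⌊√D⌋ = 8
river: ρ → (-4,4,4)
river: ρ → (4,4,-4)
ρ-cycle length = 2 (tail of 0 descent steps not counted)

2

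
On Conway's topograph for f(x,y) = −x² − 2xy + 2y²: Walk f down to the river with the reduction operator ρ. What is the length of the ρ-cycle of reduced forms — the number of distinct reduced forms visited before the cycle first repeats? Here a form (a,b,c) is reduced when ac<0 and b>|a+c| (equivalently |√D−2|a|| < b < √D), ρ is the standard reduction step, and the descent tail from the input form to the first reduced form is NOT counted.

D = 12, ⌊√D⌋ = 3
descent: ρ → (2,2,-1)  [lands on river]
river: ρ → (-1,2,2)
ρ-cycle length = 2 (tail of 1 descent step not counted)

2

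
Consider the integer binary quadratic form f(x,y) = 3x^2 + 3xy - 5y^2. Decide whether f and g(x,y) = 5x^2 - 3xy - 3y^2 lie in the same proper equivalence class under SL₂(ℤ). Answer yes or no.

D₁ = 69, D₂ = 69
river cycle of f (length 4): (-5, 7, 1), (1, 7, -5), (-5, 3, 3), (3, 3, -5)
river cycle of g (length 4): (-3, 3, 5), (5, 7, -1), (-1, 7, 5), (5, 3, -3)
cycles differ ⇒ inequivalent

no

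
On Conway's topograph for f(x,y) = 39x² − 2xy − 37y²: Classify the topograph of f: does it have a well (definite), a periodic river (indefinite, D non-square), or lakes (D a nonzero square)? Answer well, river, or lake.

D = b²−4ac = (-2)² − 4·39·(-37) = 5776
D = 76² is a perfect square ⇒ form factors over ℤ ⇒ lakes

lake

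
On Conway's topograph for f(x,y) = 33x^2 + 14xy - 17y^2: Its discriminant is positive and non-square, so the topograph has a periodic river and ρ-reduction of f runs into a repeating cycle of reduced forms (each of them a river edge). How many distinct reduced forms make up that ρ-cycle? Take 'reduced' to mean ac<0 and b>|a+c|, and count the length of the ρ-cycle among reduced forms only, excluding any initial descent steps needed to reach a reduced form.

D = 2440, ⌊√D⌋ = 49
descent: ρ → (-17,20,30)  [lands on river]
river: ρ → (30,40,-7)
river: ρ → (-7,44,18)
river: ρ → (18,28,-23)
river: ρ → (-23,18,23)
river: ρ → (23,28,-18)
river: ρ → (-18,44,7)
river: ρ → (7,40,-30)
river: ρ → (-30,20,17)
river: ρ → (17,48,-2)
river: ρ → (-2,48,17)
river: ρ → (17,20,-30)
river: ρ → (-30,40,7)
river: ρ → (7,44,-18)
river: ρ → (-18,28,23)
river: ρ → (23,18,-23)
river: ρ → (-23,28,18)
river: ρ → (18,44,-7)
river: ρ → (-7,40,30)
river: ρ → (30,20,-17)
river: ρ → (-17,48,2)
river: ρ → (2,48,-17)
ρ-cycle length = 22 (tail of 1 descent step not counted)

22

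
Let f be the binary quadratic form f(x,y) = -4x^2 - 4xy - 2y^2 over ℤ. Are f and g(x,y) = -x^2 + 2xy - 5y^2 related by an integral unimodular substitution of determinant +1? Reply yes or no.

D₁ = -16, D₂ = -16
f is negative-definite; reduce −f:
−f: flip: (4,4,2)→(2,-4,4)
−f: translate: b→0 (≡-4 mod 4), so (2,-4,4)→(2,0,2)
−f: reduced (well bottom): (2,0,2) with a≤c, −a<b≤a
flip sign back: reduced form of f is (-2,0,-2)
g is negative-definite; reduce −g:
−g: translate: b→0 (≡-2 mod 2), so (1,-2,5)→(1,0,4)
−g: reduced (well bottom): (1,0,4) with a≤c, −a<b≤a
flip sign back: reduced form of g is (-1,0,-4)
reduced forms (-2, 0, -2) vs (-1, 0, -4) ⇒ inequivalent

no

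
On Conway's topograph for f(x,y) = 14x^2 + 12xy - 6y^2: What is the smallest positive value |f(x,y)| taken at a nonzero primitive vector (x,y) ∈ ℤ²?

river: ρ → (-6,12,14)
river: ρ → (14,16,-4)
river: ρ → (-4,16,14)
river: ρ → (14,12,-6)
closes: descent 0, river 4
min |a| on river = 4

4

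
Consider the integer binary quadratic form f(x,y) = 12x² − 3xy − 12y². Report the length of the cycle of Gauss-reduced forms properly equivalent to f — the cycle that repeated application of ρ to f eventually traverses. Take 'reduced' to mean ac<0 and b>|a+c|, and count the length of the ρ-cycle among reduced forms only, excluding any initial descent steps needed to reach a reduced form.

D = 585, ⌊√D⌋ = 24
descent: ρ → (-12,3,12)  [lands on river]
river: ρ → (12,21,-3)
river: ρ → (-3,21,12)
river: ρ → (12,3,-12)
river: ρ → (-12,21,3)
river: ρ → (3,21,-12)
ρ-cycle length = 6 (tail of 1 descent step not counted)

6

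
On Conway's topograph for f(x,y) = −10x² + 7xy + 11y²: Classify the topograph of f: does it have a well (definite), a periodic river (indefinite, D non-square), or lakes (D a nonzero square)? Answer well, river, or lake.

D = b²−4ac = 7² − 4·(-10)·11 = 489
D > 0 non-square ⇒ indefinite ⇒ periodic river

river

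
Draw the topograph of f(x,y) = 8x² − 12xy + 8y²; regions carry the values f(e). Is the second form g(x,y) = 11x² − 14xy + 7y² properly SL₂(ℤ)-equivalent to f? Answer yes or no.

D₁ = -112, D₂ = -112
f: translate: b→4 (≡-12 mod 16), so (8,-12,8)→(8,4,4)
f: flip: (8,4,4)→(4,-4,8)
f: translate: b→4 (≡-4 mod 8), so (4,-4,8)→(4,4,8)
f: reduced (well bottom): (4,4,8) with a≤c, −a<b≤a
g: translate: b→8 (≡-14 mod 22), so (11,-14,7)→(11,8,4)
g: flip: (11,8,4)→(4,-8,11)
g: translate: b→0 (≡-8 mod 8), so (4,-8,11)→(4,0,7)
g: reduced (well bottom): (4,0,7) with a≤c, −a<b≤a
reduced forms (4, 4, 8) vs (4, 0, 7) ⇒ inequivalent

no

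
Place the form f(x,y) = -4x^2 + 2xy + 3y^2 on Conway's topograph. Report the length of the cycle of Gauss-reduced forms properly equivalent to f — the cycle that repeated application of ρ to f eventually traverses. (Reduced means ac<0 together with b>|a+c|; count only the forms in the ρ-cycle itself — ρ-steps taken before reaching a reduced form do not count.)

D = 52, ⌊√D⌋ = 7
river: ρ → (3,4,-3)
river: ρ → (-3,2,4)
river: ρ → (4,6,-1)
river: ρ → (-1,6,4)
river: ρ → (4,2,-3)
river: ρ → (-3,4,3)
river: ρ → (3,2,-4)
river: ρ → (-4,6,1)
river: ρ → (1,6,-4)
river: ρ → (-4,2,3)
ρ-cycle length = 10 (tail of 0 descent steps not counted)

10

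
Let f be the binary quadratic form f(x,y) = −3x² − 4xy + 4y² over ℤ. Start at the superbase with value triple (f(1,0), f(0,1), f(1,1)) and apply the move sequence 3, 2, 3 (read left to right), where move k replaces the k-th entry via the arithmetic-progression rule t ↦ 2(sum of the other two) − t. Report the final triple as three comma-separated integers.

start (-3,4,-3) = (f(1,0),f(0,1),f(1,1))
replace slot 3: 2·((-3)+4) − (-3) = 5 → (-3,4,5)
replace slot 2: 2·((-3)+5) − 4 = 0 → (-3,0,5)
replace slot 3: 2·((-3)+0) − 5 = -11 → (-3,0,-11)

-3,0,-11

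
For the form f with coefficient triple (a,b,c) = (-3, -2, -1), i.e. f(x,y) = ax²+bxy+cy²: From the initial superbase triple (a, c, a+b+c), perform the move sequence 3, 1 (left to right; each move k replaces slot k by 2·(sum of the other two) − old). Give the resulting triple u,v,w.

start (-3,-1,-6) = (f(1,0),f(0,1),f(1,1))
replace slot 3: 2·((-3)+(-1)) − (-6) = -2 → (-3,-1,-2)
replace slot 1: 2·((-1)+(-2)) − (-3) = -3 → (-3,-1,-2)

-3,-1,-2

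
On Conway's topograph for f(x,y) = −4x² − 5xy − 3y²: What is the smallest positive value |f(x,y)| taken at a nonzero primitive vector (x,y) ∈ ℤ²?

translate: b→-3 (≡5 mod 8), so (4,5,3)→(4,-3,2)
flip: (4,-3,2)→(2,3,4)
translate: b→-1 (≡3 mod 4), so (2,3,4)→(2,-1,3)
reduced (well bottom): (2,-1,3) with a≤c, −a<b≤a
well minimum |f| = |-2| = 2 (negative-definite)

2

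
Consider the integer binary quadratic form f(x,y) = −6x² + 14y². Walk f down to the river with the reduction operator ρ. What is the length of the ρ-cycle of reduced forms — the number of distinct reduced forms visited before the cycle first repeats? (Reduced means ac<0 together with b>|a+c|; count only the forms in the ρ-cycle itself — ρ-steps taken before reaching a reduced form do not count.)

D = 336, ⌊√D⌋ = 18
descent: ρ → (14,0,-6)
descent: ρ → (-6,12,8)  [lands on river]
river: ρ → (8,4,-10)
river: ρ → (-10,16,2)
river: ρ → (2,16,-10)
river: ρ → (-10,4,8)
river: ρ → (8,12,-6)
ρ-cycle length = 6 (tail of 2 descent steps not counted)

6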